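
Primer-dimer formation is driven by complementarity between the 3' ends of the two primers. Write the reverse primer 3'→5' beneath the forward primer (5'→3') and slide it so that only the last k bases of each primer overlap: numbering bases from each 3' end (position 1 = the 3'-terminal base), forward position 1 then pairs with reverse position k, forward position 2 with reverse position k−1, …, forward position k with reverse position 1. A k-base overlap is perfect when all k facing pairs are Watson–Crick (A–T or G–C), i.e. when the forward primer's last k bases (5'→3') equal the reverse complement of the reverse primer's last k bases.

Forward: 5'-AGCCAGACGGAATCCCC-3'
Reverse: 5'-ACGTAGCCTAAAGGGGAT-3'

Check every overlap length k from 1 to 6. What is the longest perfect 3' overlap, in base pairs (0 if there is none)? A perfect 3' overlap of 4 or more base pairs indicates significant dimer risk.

Last 6 bases (5'→3') — forward …ATCCCC, reverse …GGGGAT.
Reverse complement of the reverse primer's last 6 bases: ATCCCC; its first k bases are the reverse complement of the reverse primer's last k bases, so a perfect k-base overlap needs the forward primer's last k bases to equal them.
Comparing (forward last k vs required): k=1: C vs A ✗; k=2: CC vs AT ✗; k=3: CCC vs ATC ✗; k=4: CCCC vs ATCC ✗; k=5: TCCCC vs ATCCC ✗; k=6: ATCCCC vs ATCCCC ✓.
Only k = 6 is perfect, so the longest perfect 3' overlap is 6.

Longest perfect overlap: 6 complementary base pairs; significant dimer risk (threshold 4).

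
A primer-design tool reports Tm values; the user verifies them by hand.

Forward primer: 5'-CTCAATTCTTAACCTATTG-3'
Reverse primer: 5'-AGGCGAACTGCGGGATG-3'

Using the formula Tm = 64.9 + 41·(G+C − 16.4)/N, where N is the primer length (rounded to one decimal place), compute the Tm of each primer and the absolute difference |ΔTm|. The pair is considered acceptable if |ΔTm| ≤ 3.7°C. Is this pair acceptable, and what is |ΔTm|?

Forward: G+C = 6, N = 19 → Tm = 64.9 + 41·(6 − 16.4)/19 = 42.5°C.
Reverse: G+C = 11, N = 17 → Tm = 64.9 + 41·(11 − 16.4)/17 = 51.9°C.
|ΔTm| = |42.5 − 51.9| = 9.4°C, > 3.7°C.

|ΔTm| = 9.4°C; the pair is not acceptable.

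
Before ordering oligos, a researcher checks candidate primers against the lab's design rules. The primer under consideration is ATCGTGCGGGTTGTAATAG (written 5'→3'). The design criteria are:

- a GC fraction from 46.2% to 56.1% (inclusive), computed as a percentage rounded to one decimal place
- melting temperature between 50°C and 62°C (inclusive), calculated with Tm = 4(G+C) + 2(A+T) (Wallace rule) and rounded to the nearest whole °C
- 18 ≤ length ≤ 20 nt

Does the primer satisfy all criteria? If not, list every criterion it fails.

Meets all criteria.

Base counts: A=4, T=6, G=7, C=2 (length 19).
GC content: GC 9/19 = 47.4% ✓
Tm: Tm = 2·10 + 4·9 = 56°C ✓
length: length 19 ✓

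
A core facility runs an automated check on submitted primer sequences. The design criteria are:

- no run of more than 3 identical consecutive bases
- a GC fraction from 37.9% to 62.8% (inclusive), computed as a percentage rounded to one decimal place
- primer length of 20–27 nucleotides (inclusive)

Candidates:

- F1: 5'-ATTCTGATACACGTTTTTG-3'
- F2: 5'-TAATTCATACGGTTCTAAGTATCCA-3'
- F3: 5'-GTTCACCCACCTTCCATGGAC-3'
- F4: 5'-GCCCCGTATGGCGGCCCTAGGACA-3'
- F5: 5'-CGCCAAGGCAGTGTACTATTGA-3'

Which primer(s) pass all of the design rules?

F3 and F5.

F1 (19 nt, A=4 T=9 G=3 C=3): longest run = 5, exceeds 3 ✗; GC 6/19 = 31.6%, outside 37.9–62.8% ✗; length 19, outside 20–27 ✗ — fails.
F2 (25 nt, A=8 T=9 G=3 C=5): longest run = 2 ✓; GC 8/25 = 32.0%, outside 37.9–62.8% ✗; length 25 ✓ — fails.
F3 (21 nt, A=4 T=5 G=3 C=9): longest run = 3 ✓; GC 12/21 = 57.1% ✓; length 21 ✓ — passes.
F4 (24 nt, A=4 T=3 G=8 C=9): longest run = 4, exceeds 3 ✗; GC 17/24 = 70.8%, outside 37.9–62.8% ✗; length 24 ✓ — fails.
F5 (22 nt, A=6 T=5 G=6 C=5): longest run = 2 ✓; GC 11/22 = 50.0% ✓; length 22 ✓ — passes.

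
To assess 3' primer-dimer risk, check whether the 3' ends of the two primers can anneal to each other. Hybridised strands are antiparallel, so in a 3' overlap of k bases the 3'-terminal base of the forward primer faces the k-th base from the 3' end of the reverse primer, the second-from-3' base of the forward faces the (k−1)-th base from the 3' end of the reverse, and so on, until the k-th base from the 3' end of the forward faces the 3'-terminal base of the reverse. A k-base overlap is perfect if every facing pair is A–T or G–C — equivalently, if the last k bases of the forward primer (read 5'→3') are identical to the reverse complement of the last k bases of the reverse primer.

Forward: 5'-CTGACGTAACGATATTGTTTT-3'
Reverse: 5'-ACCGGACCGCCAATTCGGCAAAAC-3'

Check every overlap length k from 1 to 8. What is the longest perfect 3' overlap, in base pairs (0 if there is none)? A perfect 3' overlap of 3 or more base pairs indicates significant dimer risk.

Longest perfect overlap: 5 complementary base pairs; significant dimer risk (threshold 3).

Last 8 bases (5'→3') — forward …ATTGTTTT, reverse …GGCAAAAC.
Reverse complement of the reverse primer's last 8 bases: GTTTTGCC; its first k bases are the reverse complement of the reverse primer's last k bases, so a perfect k-base overlap needs the forward primer's last k bases to equal them.
Comparing (forward last k vs required): k=1: T vs G ✗; k=2: TT vs GT ✗; k=3: TTT vs GTT ✗; k=4: TTTT vs GTTT ✗; k=5: GTTTT vs GTTTT ✓; k=6: TGTTTT vs GTTTTG ✗; k=7: TTGTTTT vs GTTTTGC ✗; k=8: ATTGTTTT vs GTTTTGCC ✗.
Only k = 5 is perfect, so the longest perfect 3' overlap is 5.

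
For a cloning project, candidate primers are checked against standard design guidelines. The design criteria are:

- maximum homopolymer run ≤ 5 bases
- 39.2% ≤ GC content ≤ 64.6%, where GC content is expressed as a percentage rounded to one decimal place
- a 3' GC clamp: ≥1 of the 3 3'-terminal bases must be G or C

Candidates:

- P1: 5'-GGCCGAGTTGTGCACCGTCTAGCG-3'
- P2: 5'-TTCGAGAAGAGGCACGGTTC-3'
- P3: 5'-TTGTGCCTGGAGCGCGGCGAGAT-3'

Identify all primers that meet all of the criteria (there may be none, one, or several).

P2 only.

P1 (24 nt, A=3 T=5 G=9 C=7): longest run = 2 ✓; GC 16/24 = 66.7%, outside 39.2–64.6% ✗; 3' end GCG has 3 G/C ✓ — fails.
P2 (20 nt, A=5 T=4 G=7 C=4): longest run = 2 ✓; GC 11/20 = 55.0% ✓; 3' end TTC has 1 G/C ✓ — passes.
P3 (23 nt, A=3 T=5 G=10 C=5): longest run = 2 ✓; GC 15/23 = 65.2%, outside 39.2–64.6% ✗; 3' end GAT has 1 G/C ✓ — fails.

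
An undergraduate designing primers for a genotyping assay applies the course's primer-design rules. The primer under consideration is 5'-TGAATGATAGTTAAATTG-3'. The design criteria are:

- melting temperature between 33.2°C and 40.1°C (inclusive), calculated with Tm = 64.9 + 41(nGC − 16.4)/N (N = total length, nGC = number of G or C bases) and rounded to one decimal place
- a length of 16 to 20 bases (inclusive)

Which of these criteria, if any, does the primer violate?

Base counts: A=7, T=7, G=4, C=0 (length 18).
Tm: Tm = 64.9 + 41·(4 − 16.4)/18 = 36.7°C ✓
length: length 18 ✓

Meets all criteria.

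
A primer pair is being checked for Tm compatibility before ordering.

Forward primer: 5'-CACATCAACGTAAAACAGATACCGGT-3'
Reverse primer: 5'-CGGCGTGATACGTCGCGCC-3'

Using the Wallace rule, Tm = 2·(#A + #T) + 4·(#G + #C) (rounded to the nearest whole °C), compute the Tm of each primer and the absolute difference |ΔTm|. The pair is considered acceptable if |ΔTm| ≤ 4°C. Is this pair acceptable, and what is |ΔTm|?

Forward: A=11 T=4 G=4 C=7 → Tm = 2·15 + 4·11 = 74°C.
Reverse: A=2 T=3 G=7 C=7 → Tm = 2·5 + 4·14 = 66°C.
|ΔTm| = |74 − 66| = 8°C, > 4°C.

|ΔTm| = 8°C; the pair is not acceptable.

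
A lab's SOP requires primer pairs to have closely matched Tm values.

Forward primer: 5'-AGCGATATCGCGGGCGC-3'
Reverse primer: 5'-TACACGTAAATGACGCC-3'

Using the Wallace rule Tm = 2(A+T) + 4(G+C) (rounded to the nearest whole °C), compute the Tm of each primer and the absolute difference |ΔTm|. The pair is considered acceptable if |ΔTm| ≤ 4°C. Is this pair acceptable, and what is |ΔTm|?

Forward: A=3 T=2 G=7 C=5 → Tm = 2·5 + 4·12 = 58°C.
Reverse: A=6 T=3 G=3 C=5 → Tm = 2·9 + 4·8 = 50°C.
|ΔTm| = |58 − 50| = 8°C, > 4°C.

|ΔTm| = 8°C; the pair is not acceptable.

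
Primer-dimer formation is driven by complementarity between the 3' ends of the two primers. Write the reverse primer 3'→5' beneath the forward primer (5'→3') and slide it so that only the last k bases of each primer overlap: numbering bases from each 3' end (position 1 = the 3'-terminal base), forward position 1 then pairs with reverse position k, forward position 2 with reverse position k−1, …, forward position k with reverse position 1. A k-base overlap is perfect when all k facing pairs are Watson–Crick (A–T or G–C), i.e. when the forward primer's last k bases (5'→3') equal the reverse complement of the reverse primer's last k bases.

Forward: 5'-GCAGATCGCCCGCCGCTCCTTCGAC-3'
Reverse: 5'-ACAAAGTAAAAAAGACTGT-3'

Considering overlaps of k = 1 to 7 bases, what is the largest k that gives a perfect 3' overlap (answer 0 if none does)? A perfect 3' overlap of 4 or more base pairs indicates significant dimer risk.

Last 7 bases (5'→3') — forward …CTTCGAC, reverse …AGACTGT.
Reverse complement of the reverse primer's last 7 bases: ACAGTCT; its first k bases are the reverse complement of the reverse primer's last k bases, so a perfect k-base overlap needs the forward primer's last k bases to equal them.
Comparing (forward last k vs required): k=1: C vs A ✗; k=2: AC vs AC ✓; k=3: GAC vs ACA ✗; k=4: CGAC vs ACAG ✗; k=5: TCGAC vs ACAGT ✗; k=6: TTCGAC vs ACAGTC ✗; k=7: CTTCGAC vs ACAGTCT ✗.
Only k = 2 is perfect, so the longest perfect 3' overlap is 2.

Longest perfect overlap: 2 complementary base pairs; below the dimer-risk threshold (threshold 4).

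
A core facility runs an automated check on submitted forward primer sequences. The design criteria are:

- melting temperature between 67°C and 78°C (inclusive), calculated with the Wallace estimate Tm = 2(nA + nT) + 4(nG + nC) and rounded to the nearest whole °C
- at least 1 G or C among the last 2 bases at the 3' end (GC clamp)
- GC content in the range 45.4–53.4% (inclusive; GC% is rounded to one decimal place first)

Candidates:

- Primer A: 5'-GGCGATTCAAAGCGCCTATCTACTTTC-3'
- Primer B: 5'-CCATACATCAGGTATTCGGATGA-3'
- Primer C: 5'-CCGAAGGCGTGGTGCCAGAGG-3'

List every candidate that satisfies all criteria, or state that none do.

None of the candidates satisfy all criteria.

Primer A (27 nt, A=6 T=8 G=5 C=8): Tm = 2·14 + 4·13 = 80°C, outside 67–78°C ✗; 3' end TC has 1 G/C ✓; GC 13/27 = 48.1% ✓ — fails.
Primer B (23 nt, A=7 T=6 G=5 C=5): Tm = 2·13 + 4·10 = 66°C, outside 67–78°C ✗; 3' end GA has 1 G/C ✓; GC 10/23 = 43.5%, outside 45.4–53.4% ✗ — fails.
Primer C (21 nt, A=4 T=2 G=10 C=5): Tm = 2·6 + 4·15 = 72°C ✓; 3' end GG has 2 G/C ✓; GC 15/21 = 71.4%, outside 45.4–53.4% ✗ — fails.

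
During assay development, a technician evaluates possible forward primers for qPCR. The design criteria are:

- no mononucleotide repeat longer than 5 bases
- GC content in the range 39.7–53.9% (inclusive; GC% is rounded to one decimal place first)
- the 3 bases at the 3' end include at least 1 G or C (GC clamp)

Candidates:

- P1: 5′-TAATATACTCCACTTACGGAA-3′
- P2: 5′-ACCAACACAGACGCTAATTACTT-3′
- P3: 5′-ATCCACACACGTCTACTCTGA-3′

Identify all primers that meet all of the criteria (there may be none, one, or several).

P3 only.

P1 (21 nt, A=8 T=6 G=2 C=5): longest run = 2 ✓; GC 7/21 = 33.3%, outside 39.7–53.9% ✗; 3' end GAA has 1 G/C ✓ — fails.
P2 (23 nt, A=9 T=5 G=2 C=7): longest run = 2 ✓; GC 9/23 = 39.1%, outside 39.7–53.9% ✗; 3' end CTT has 1 G/C ✓ — fails.
P3 (21 nt, A=6 T=5 G=2 C=8): longest run = 2 ✓; GC 10/21 = 47.6% ✓; 3' end TGA has 1 G/C ✓ — passes.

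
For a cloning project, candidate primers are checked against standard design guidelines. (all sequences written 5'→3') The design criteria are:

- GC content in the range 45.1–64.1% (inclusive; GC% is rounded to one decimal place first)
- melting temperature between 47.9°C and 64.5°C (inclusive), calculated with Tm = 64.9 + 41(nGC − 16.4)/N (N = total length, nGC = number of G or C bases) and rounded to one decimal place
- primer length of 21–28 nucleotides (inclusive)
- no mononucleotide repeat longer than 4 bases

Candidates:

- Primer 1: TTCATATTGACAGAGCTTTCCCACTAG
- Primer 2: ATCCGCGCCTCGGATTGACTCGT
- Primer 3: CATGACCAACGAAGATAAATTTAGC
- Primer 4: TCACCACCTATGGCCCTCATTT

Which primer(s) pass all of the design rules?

Primer 1 (27 nt, A=7 T=9 G=4 C=7): GC 11/27 = 40.7%, outside 45.1–64.1% ✗; Tm = 64.9 + 41·(11 − 16.4)/27 = 56.7°C ✓; length 27 ✓; longest run = 3 ✓ — fails.
Primer 2 (23 nt, A=3 T=6 G=6 C=8): GC 14/23 = 60.9% ✓; Tm = 64.9 + 41·(14 − 16.4)/23 = 60.6°C ✓; length 23 ✓; longest run = 2 ✓ — passes.
Primer 3 (25 nt, A=11 T=5 G=4 C=5): GC 9/25 = 36.0%, outside 45.1–64.1% ✗; Tm = 64.9 + 41·(9 − 16.4)/25 = 52.8°C ✓; length 25 ✓; longest run = 3 ✓ — fails.
Primer 4 (22 nt, A=4 T=7 G=2 C=9): GC 11/22 = 50.0% ✓; Tm = 64.9 + 41·(11 − 16.4)/22 = 54.8°C ✓; length 22 ✓; longest run = 3 ✓ — passes.

Primer 2 and Primer 4.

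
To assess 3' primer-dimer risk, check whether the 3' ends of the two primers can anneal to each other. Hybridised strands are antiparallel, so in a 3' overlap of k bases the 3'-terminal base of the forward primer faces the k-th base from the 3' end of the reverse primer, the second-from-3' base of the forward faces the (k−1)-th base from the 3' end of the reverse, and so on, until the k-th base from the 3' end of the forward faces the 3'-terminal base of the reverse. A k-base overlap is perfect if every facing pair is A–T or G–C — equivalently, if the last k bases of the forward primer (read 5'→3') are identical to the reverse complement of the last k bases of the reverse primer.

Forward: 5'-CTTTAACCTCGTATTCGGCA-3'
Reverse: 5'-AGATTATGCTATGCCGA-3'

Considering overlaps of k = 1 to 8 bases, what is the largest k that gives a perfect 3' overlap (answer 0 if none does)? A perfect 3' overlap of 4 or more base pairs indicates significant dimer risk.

Last 8 bases (5'→3') — forward …ATTCGGCA, reverse …TATGCCGA.
Reverse complement of the reverse primer's last 8 bases: TCGGCATA; its first k bases are the reverse complement of the reverse primer's last k bases, so a perfect k-base overlap needs the forward primer's last k bases to equal them.
Comparing (forward last k vs required): k=1: A vs T ✗; k=2: CA vs TC ✗; k=3: GCA vs TCG ✗; k=4: GGCA vs TCGG ✗; k=5: CGGCA vs TCGGC ✗; k=6: TCGGCA vs TCGGCA ✓; k=7: TTCGGCA vs TCGGCAT ✗; k=8: ATTCGGCA vs TCGGCATA ✗.
Only k = 6 is perfect, so the longest perfect 3' overlap is 6.

Longest perfect overlap: 6 complementary base pairs; significant dimer risk (threshold 4).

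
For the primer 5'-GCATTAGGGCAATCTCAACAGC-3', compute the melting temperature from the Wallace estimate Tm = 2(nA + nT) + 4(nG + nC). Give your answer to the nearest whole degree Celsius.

66°C

Base counts: A=7, T=4, G=5, C=6 (length 22).
Tm = 2·(7+4) + 4·(5+6) = 2·11 + 4·11 = 22 + 44 = 66°C.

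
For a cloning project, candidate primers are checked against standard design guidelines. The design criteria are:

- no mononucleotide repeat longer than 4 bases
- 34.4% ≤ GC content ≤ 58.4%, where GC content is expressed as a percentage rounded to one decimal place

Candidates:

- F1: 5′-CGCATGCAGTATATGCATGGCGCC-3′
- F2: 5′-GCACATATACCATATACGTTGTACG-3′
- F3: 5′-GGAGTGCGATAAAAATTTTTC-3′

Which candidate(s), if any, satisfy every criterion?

F1 and F2.

F1 (24 nt, A=5 T=5 G=7 C=7): longest run = 2 ✓; GC 14/24 = 58.3% ✓ — passes.
F2 (25 nt, A=8 T=7 G=4 C=6): longest run = 2 ✓; GC 10/25 = 40.0% ✓ — passes.
F3 (21 nt, A=7 T=7 G=5 C=2): longest run = 5, exceeds 4 ✗; GC 7/21 = 33.3%, outside 34.4–58.4% ✗ — fails.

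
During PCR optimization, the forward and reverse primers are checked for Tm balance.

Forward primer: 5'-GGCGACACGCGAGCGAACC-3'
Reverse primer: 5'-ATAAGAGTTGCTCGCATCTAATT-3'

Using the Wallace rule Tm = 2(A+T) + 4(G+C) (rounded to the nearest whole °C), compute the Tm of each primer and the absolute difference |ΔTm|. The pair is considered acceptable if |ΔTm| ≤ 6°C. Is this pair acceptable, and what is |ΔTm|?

Forward: A=5 T=0 G=7 C=7 → Tm = 2·5 + 4·14 = 66°C.
Reverse: A=7 T=8 G=4 C=4 → Tm = 2·15 + 4·8 = 62°C.
|ΔTm| = |66 − 62| = 4°C, ≤ 6°C.

|ΔTm| = 4°C; the pair is acceptable.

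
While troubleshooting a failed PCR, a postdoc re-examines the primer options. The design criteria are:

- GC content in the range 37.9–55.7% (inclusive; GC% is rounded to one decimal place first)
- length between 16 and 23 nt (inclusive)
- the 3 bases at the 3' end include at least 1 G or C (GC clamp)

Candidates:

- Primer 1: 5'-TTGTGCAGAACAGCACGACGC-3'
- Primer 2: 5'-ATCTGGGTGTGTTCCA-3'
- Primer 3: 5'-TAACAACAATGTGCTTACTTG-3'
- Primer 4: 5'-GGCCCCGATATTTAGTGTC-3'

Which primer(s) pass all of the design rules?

Primer 2 and Primer 4.

Primer 1 (21 nt, A=6 T=3 G=6 C=6): GC 12/21 = 57.1%, outside 37.9–55.7% ✗; length 21 ✓; 3' end CGC has 3 G/C ✓ — fails.
Primer 2 (16 nt, A=2 T=6 G=5 C=3): GC 8/16 = 50.0% ✓; length 16 ✓; 3' end CCA has 2 G/C ✓ — passes.
Primer 3 (21 nt, A=7 T=7 G=3 C=4): GC 7/21 = 33.3%, outside 37.9–55.7% ✗; length 21 ✓; 3' end TTG has 1 G/C ✓ — fails.
Primer 4 (19 nt, A=3 T=6 G=5 C=5): GC 10/19 = 52.6% ✓; length 19 ✓; 3' end GTC has 2 G/C ✓ — passes.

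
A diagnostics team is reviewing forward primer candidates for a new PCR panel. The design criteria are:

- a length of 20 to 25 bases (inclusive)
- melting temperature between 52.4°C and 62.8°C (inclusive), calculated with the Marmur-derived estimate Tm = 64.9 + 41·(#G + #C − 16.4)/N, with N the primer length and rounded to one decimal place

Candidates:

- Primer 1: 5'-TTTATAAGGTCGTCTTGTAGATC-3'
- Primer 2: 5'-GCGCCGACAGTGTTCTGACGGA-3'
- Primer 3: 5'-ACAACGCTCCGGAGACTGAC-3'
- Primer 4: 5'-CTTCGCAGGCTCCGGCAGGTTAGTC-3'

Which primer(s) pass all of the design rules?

Primer 2 and Primer 3.

Primer 1 (23 nt, A=5 T=10 G=5 C=3): length 23 ✓; Tm = 64.9 + 41·(8 − 16.4)/23 = 49.9°C, outside 52.4–62.8°C ✗ — fails.
Primer 2 (22 nt, A=4 T=4 G=8 C=6): length 22 ✓; Tm = 64.9 + 41·(14 − 16.4)/22 = 60.4°C ✓ — passes.
Primer 3 (20 nt, A=6 T=2 G=5 C=7): length 20 ✓; Tm = 64.9 + 41·(12 − 16.4)/20 = 55.9°C ✓ — passes.
Primer 4 (25 nt, A=3 T=6 G=8 C=8): length 25 ✓; Tm = 64.9 + 41·(16 − 16.4)/25 = 64.2°C, outside 52.4–62.8°C ✗ — fails.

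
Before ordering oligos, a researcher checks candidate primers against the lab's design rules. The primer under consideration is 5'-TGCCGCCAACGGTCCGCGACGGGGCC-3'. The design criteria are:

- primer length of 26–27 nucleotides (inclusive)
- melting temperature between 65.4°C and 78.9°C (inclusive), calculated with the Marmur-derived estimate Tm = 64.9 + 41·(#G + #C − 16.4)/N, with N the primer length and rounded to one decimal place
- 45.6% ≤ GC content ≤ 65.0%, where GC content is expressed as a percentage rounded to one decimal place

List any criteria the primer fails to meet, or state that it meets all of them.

Base counts: A=3, T=2, G=10, C=11 (length 26).
length: length 26 ✓
Tm: Tm = 64.9 + 41·(21 − 16.4)/26 = 72.2°C ✓
GC content: GC 21/26 = 80.8%, outside 45.6–65.0% ✗

Fails: GC content.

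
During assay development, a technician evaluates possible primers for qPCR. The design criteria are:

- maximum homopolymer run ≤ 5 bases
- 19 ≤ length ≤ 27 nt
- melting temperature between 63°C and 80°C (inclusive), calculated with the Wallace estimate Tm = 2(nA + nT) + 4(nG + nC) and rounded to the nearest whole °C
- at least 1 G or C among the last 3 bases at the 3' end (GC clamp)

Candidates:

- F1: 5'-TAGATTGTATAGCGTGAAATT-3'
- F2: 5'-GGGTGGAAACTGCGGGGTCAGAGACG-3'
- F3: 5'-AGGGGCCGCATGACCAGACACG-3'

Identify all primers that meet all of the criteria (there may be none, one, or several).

F3 only.

F1 (21 nt, A=7 T=8 G=5 C=1): longest run = 3 ✓; length 21 ✓; Tm = 2·15 + 4·6 = 54°C, outside 63–80°C ✗; 3' end ATT has 0 G/C, need ≥1 ✗ — fails.
F2 (26 nt, A=6 T=3 G=13 C=4): longest run = 4 ✓; length 26 ✓; Tm = 2·9 + 4·17 = 86°C, outside 63–80°C ✗; 3' end ACG has 2 G/C ✓ — fails.
F3 (22 nt, A=6 T=1 G=8 C=7): longest run = 4 ✓; length 22 ✓; Tm = 2·7 + 4·15 = 74°C ✓; 3' end ACG has 2 G/C ✓ — passes.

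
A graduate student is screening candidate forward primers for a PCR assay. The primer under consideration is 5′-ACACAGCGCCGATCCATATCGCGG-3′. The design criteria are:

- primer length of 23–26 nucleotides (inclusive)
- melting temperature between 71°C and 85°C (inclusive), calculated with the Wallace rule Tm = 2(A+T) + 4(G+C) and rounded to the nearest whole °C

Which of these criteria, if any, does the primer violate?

Meets all criteria.

Base counts: A=6, T=3, G=6, C=9 (length 24).
length: length 24 ✓
Tm: Tm = 2·9 + 4·15 = 78°C ✓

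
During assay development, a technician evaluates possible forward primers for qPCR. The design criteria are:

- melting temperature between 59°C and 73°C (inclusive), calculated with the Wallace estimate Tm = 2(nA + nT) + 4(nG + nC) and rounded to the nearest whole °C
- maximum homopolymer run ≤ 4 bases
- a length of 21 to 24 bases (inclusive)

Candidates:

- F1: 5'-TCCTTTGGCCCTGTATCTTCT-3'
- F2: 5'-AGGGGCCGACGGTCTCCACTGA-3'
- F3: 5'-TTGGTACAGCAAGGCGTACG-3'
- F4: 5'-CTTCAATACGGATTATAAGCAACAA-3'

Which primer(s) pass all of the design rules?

F1 (21 nt, A=1 T=10 G=3 C=7): Tm = 2·11 + 4·10 = 62°C ✓; longest run = 3 ✓; length 21 ✓ — passes.
F2 (22 nt, A=4 T=3 G=8 C=7): Tm = 2·7 + 4·15 = 74°C, outside 59–73°C ✗; longest run = 4 ✓; length 22 ✓ — fails.
F3 (20 nt, A=5 T=4 G=7 C=4): Tm = 2·9 + 4·11 = 62°C ✓; longest run = 2 ✓; length 20, outside 21–24 ✗ — fails.
F4 (25 nt, A=11 T=6 G=3 C=5): Tm = 2·17 + 4·8 = 66°C ✓; longest run = 2 ✓; length 25, outside 21–24 ✗ — fails.

F1 only.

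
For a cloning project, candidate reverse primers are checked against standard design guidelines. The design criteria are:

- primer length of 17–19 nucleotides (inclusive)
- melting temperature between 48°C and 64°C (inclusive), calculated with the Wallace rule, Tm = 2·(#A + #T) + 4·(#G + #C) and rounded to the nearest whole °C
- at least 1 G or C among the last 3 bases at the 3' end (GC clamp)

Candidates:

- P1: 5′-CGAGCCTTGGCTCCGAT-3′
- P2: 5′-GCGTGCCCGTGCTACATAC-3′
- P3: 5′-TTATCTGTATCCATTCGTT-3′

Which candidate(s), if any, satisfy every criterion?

P1, P2 and P3.

P1 (17 nt, A=2 T=4 G=5 C=6): length 17 ✓; Tm = 2·6 + 4·11 = 56°C ✓; 3' end GAT has 1 G/C ✓ — passes.
P2 (19 nt, A=3 T=4 G=5 C=7): length 19 ✓; Tm = 2·7 + 4·12 = 62°C ✓; 3' end TAC has 1 G/C ✓ — passes.
P3 (19 nt, A=3 T=10 G=2 C=4): length 19 ✓; Tm = 2·13 + 4·6 = 50°C ✓; 3' end GTT has 1 G/C ✓ — passes.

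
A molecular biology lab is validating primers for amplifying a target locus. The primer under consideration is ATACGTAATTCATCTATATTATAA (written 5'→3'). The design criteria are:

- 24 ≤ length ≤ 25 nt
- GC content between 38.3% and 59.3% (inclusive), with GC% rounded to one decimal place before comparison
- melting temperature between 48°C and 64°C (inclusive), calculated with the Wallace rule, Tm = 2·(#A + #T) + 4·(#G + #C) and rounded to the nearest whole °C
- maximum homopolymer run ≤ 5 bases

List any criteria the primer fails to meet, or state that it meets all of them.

Base counts: A=10, T=10, G=1, C=3 (length 24).
length: length 24 ✓
GC content: GC 4/24 = 16.7%, outside 38.3–59.3% ✗
Tm: Tm = 2·20 + 4·4 = 56°C ✓
homopolymer run: longest run = 2 ✓

Fails: GC content.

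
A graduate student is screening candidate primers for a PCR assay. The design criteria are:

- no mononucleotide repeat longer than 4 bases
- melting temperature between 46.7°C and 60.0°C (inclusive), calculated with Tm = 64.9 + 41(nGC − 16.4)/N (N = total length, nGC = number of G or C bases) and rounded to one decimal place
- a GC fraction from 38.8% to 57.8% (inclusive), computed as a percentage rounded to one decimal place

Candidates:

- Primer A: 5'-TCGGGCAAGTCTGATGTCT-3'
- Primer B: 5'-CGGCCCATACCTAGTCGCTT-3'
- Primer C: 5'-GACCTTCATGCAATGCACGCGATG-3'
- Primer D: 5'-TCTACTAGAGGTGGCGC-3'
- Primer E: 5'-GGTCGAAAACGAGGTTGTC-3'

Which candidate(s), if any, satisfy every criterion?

Primer A, Primer C and Primer E.

Primer A (19 nt, A=3 T=6 G=6 C=4): longest run = 3 ✓; Tm = 64.9 + 41·(10 − 16.4)/19 = 51.1°C ✓; GC 10/19 = 52.6% ✓ — passes.
Primer B (20 nt, A=3 T=5 G=4 C=8): longest run = 3 ✓; Tm = 64.9 + 41·(12 − 16.4)/20 = 55.9°C ✓; GC 12/20 = 60.0%, outside 38.8–57.8% ✗ — fails.
Primer C (24 nt, A=6 T=5 G=6 C=7): longest run = 2 ✓; Tm = 64.9 + 41·(13 − 16.4)/24 = 59.1°C ✓; GC 13/24 = 54.2% ✓ — passes.
Primer D (17 nt, A=3 T=4 G=6 C=4): longest run = 2 ✓; Tm = 64.9 + 41·(10 − 16.4)/17 = 49.5°C ✓; GC 10/17 = 58.8%, outside 38.8–57.8% ✗ — fails.
Primer E (19 nt, A=5 T=4 G=7 C=3): longest run = 4 ✓; Tm = 64.9 + 41·(10 − 16.4)/19 = 51.1°C ✓; GC 10/19 = 52.6% ✓ — passes.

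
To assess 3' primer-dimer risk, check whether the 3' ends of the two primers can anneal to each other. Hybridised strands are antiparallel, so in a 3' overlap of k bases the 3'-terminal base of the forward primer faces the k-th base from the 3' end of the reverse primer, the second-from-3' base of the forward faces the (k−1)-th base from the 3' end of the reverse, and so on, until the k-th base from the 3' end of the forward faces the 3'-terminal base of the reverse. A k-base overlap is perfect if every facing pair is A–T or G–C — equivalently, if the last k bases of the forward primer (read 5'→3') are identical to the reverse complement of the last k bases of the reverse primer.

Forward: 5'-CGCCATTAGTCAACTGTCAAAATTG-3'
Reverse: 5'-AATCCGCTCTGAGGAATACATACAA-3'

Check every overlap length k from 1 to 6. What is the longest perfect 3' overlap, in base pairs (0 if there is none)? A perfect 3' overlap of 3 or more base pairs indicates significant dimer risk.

Last 6 bases (5'→3') — forward …AAATTG, reverse …ATACAA.
Reverse complement of the reverse primer's last 6 bases: TTGTAT; its first k bases are the reverse complement of the reverse primer's last k bases, so a perfect k-base overlap needs the forward primer's last k bases to equal them.
Comparing (forward last k vs required): k=1: G vs T ✗; k=2: TG vs TT ✗; k=3: TTG vs TTG ✓; k=4: ATTG vs TTGT ✗; k=5: AATTG vs TTGTA ✗; k=6: AAATTG vs TTGTAT ✗.
Only k = 3 is perfect, so the longest perfect 3' overlap is 3.

Longest perfect overlap: 3 complementary base pairs; significant dimer risk (threshold 3).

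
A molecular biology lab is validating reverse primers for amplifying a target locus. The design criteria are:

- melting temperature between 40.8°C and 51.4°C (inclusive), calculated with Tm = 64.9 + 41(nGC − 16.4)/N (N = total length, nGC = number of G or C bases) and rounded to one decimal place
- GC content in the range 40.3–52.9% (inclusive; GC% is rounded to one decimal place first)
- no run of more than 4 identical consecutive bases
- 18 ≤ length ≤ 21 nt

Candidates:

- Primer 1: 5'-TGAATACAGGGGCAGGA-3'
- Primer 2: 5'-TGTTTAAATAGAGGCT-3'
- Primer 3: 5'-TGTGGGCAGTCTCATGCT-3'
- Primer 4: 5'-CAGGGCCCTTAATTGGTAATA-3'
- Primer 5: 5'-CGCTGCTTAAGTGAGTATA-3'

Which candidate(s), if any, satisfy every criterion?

Primer 4 and Primer 5.

Primer 1 (17 nt, A=6 T=2 G=7 C=2): Tm = 64.9 + 41·(9 − 16.4)/17 = 47.1°C ✓; GC 9/17 = 52.9% ✓; longest run = 4 ✓; length 17, outside 18–21 ✗ — fails.
Primer 2 (16 nt, A=5 T=6 G=4 C=1): Tm = 64.9 + 41·(5 − 16.4)/16 = 35.7°C, outside 40.8–51.4°C ✗; GC 5/16 = 31.3%, outside 40.3–52.9% ✗; longest run = 3 ✓; length 16, outside 18–21 ✗ — fails.
Primer 3 (18 nt, A=2 T=6 G=6 C=4): Tm = 64.9 + 41·(10 − 16.4)/18 = 50.3°C ✓; GC 10/18 = 55.6%, outside 40.3–52.9% ✗; longest run = 3 ✓; length 18 ✓ — fails.
Primer 4 (21 nt, A=6 T=6 G=5 C=4): Tm = 64.9 + 41·(9 − 16.4)/21 = 50.5°C ✓; GC 9/21 = 42.9% ✓; longest run = 3 ✓; length 21 ✓ — passes.
Primer 5 (19 nt, A=5 T=6 G=5 C=3): Tm = 64.9 + 41·(8 − 16.4)/19 = 46.8°C ✓; GC 8/19 = 42.1% ✓; longest run = 2 ✓; length 19 ✓ — passes.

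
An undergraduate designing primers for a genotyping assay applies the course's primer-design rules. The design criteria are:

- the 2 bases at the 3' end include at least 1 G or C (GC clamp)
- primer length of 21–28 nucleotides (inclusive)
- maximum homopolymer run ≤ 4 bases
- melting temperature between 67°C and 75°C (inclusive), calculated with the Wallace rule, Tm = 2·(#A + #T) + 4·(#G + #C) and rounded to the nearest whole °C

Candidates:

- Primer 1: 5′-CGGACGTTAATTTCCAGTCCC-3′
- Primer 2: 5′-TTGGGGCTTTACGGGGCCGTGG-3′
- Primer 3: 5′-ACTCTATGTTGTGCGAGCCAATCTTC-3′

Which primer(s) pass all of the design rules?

Primer 1 (21 nt, A=4 T=6 G=4 C=7): 3' end CC has 2 G/C ✓; length 21 ✓; longest run = 3 ✓; Tm = 2·10 + 4·11 = 64°C, outside 67–75°C ✗ — fails.
Primer 2 (22 nt, A=1 T=6 G=11 C=4): 3' end GG has 2 G/C ✓; length 22 ✓; longest run = 4 ✓; Tm = 2·7 + 4·15 = 74°C ✓ — passes.
Primer 3 (26 nt, A=5 T=9 G=5 C=7): 3' end TC has 1 G/C ✓; length 26 ✓; longest run = 2 ✓; Tm = 2·14 + 4·12 = 76°C, outside 67–75°C ✗ — fails.

Primer 2 only.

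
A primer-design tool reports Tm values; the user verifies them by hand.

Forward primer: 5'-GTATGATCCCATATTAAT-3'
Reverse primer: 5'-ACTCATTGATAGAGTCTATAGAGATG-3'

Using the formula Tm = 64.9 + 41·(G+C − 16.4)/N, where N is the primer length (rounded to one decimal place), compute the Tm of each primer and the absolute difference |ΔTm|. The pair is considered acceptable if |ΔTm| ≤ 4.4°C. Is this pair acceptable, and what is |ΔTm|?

|ΔTm| = 14.3°C; the pair is not acceptable.

Forward: G+C = 5, N = 18 → Tm = 64.9 + 41·(5 − 16.4)/18 = 38.9°C.
Reverse: G+C = 9, N = 26 → Tm = 64.9 + 41·(9 − 16.4)/26 = 53.2°C.
|ΔTm| = |38.9 − 53.2| = 14.3°C, > 4.4°C.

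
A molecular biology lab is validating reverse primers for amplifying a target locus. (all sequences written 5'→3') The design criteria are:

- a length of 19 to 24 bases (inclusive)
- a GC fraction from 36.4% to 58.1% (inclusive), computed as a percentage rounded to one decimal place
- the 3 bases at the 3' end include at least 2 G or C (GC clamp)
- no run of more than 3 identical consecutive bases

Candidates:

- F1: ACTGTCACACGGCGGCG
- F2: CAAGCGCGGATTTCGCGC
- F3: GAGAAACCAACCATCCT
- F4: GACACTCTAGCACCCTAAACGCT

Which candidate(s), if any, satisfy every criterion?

F1 (17 nt, A=3 T=2 G=6 C=6): length 17, outside 19–24 ✗; GC 12/17 = 70.6%, outside 36.4–58.1% ✗; 3' end GCG has 3 G/C ✓; longest run = 2 ✓ — fails.
F2 (18 nt, A=3 T=3 G=6 C=6): length 18, outside 19–24 ✗; GC 12/18 = 66.7%, outside 36.4–58.1% ✗; 3' end CGC has 3 G/C ✓; longest run = 3 ✓ — fails.
F3 (17 nt, A=7 T=2 G=2 C=6): length 17, outside 19–24 ✗; GC 8/17 = 47.1% ✓; 3' end CCT has 2 G/C ✓; longest run = 3 ✓ — fails.
F4 (23 nt, A=7 T=4 G=3 C=9): length 23 ✓; GC 12/23 = 52.2% ✓; 3' end GCT has 2 G/C ✓; longest run = 3 ✓ — passes.

F4 only.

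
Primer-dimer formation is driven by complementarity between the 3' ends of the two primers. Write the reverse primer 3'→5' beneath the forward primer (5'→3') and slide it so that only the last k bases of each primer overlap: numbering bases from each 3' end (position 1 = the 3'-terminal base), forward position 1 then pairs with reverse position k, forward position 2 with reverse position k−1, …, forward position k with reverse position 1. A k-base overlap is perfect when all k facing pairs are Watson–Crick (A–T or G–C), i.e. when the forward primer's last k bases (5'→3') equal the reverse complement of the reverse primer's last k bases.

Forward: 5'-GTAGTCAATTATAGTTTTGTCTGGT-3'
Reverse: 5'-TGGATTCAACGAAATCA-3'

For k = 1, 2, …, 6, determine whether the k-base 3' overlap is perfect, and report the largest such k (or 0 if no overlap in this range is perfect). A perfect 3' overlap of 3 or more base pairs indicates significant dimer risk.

Last 6 bases (5'→3') — forward …TCTGGT, reverse …AAATCA.
Reverse complement of the reverse primer's last 6 bases: TGATTT; its first k bases are the reverse complement of the reverse primer's last k bases, so a perfect k-base overlap needs the forward primer's last k bases to equal them.
Comparing (forward last k vs required): k=1: T vs T ✓; k=2: GT vs TG ✗; k=3: GGT vs TGA ✗; k=4: TGGT vs TGAT ✗; k=5: CTGGT vs TGATT ✗; k=6: TCTGGT vs TGATTT ✗.
Only k = 1 is perfect, so the longest perfect 3' overlap is 1.

Longest perfect overlap: 1 complementary base pair; below the dimer-risk threshold (threshold 3).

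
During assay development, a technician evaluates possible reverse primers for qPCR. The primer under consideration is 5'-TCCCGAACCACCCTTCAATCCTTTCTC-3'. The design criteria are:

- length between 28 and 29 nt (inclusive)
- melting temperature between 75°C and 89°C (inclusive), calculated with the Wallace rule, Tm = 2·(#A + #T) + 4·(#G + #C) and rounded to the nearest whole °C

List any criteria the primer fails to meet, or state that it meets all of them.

Base counts: A=5, T=8, G=1, C=13 (length 27).
length: length 27, outside 28–29 ✗
Tm: Tm = 2·13 + 4·14 = 82°C ✓

Fails: length.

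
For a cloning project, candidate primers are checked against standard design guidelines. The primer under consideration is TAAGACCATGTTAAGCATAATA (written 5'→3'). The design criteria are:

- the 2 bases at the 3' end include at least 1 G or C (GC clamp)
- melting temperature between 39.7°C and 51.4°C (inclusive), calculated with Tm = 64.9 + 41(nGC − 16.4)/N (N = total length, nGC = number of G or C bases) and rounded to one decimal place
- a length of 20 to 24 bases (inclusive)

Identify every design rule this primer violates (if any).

Fails: GC clamp.

Base counts: A=10, T=6, G=3, C=3 (length 22).
GC clamp: 3' end TA has 0 G/C, need ≥1 ✗
Tm: Tm = 64.9 + 41·(6 − 16.4)/22 = 45.5°C ✓
length: length 22 ✓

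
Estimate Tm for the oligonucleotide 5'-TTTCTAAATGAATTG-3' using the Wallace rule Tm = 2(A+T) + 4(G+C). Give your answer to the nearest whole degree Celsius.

36°C

Base counts: A=5, T=7, G=2, C=1 (length 15).
Tm = 2·(5+7) + 4·(2+1) = 2·12 + 4·3 = 24 + 12 = 36°C.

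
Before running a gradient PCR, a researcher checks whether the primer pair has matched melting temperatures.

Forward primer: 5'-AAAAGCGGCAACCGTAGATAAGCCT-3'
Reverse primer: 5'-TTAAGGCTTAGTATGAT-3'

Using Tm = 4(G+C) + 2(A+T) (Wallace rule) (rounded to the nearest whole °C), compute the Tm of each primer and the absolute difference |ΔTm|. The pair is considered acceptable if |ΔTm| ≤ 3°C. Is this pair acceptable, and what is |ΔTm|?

|ΔTm| = 30°C; the pair is not acceptable.

Forward: A=10 T=3 G=6 C=6 → Tm = 2·13 + 4·12 = 74°C.
Reverse: A=5 T=7 G=4 C=1 → Tm = 2·12 + 4·5 = 44°C.
|ΔTm| = |74 − 44| = 30°C, > 3°C.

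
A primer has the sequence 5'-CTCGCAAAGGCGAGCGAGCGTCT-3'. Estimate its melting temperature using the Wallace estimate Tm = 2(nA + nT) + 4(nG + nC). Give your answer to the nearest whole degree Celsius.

Base counts: A=5, T=3, G=8, C=7 (length 23).
Tm = 2·(5+3) + 4·(8+7) = 2·8 + 4·15 = 16 + 60 = 76°C.

76°C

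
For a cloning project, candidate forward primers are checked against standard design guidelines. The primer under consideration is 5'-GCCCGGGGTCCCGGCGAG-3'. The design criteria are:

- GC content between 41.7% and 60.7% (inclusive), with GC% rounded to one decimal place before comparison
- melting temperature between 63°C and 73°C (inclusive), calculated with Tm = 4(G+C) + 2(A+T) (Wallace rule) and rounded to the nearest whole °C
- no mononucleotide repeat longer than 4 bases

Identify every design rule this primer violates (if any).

Fails: GC content.

Base counts: A=1, T=1, G=9, C=7 (length 18).
GC content: GC 16/18 = 88.9%, outside 41.7–60.7% ✗
Tm: Tm = 2·2 + 4·16 = 68°C ✓
homopolymer run: longest run = 4 ✓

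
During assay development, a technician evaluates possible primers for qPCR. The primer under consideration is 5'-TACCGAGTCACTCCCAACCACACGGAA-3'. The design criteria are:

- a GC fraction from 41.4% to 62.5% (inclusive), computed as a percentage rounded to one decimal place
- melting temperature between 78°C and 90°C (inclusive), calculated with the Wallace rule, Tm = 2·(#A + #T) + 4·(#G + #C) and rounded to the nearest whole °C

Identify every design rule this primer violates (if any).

Base counts: A=9, T=3, G=4, C=11 (length 27).
GC content: GC 15/27 = 55.6% ✓
Tm: Tm = 2·12 + 4·15 = 84°C ✓

Meets all criteria.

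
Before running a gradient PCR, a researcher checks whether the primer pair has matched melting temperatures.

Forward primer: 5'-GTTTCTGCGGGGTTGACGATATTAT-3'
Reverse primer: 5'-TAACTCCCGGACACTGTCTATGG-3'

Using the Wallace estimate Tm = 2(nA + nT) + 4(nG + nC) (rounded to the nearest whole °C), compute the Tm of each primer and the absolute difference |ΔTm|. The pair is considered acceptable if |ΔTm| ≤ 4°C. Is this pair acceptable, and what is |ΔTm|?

Forward: A=4 T=10 G=8 C=3 → Tm = 2·14 + 4·11 = 72°C.
Reverse: A=5 T=6 G=5 C=7 → Tm = 2·11 + 4·12 = 70°C.
|ΔTm| = |72 − 70| = 2°C, ≤ 4°C.

|ΔTm| = 2°C; the pair is acceptable.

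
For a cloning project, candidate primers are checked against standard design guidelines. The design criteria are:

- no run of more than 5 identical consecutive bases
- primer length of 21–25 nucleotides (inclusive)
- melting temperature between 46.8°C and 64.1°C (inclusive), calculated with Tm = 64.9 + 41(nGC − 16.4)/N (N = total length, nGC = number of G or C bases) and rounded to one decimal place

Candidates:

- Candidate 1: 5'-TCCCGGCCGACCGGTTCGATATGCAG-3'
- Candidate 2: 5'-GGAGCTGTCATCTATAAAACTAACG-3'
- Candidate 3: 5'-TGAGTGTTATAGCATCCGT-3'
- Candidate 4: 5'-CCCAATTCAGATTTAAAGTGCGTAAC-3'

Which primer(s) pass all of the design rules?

Candidate 1 (26 nt, A=4 T=5 G=8 C=9): longest run = 3 ✓; length 26, outside 21–25 ✗; Tm = 64.9 + 41·(17 − 16.4)/26 = 65.8°C, outside 46.8–64.1°C ✗ — fails.
Candidate 2 (25 nt, A=9 T=6 G=5 C=5): longest run = 4 ✓; length 25 ✓; Tm = 64.9 + 41·(10 − 16.4)/25 = 54.4°C ✓ — passes.
Candidate 3 (19 nt, A=4 T=7 G=5 C=3): longest run = 2 ✓; length 19, outside 21–25 ✗; Tm = 64.9 + 41·(8 − 16.4)/19 = 46.8°C ✓ — fails.
Candidate 4 (26 nt, A=9 T=7 G=4 C=6): longest run = 3 ✓; length 26, outside 21–25 ✗; Tm = 64.9 + 41·(10 − 16.4)/26 = 54.8°C ✓ — fails.

Candidate 2 only.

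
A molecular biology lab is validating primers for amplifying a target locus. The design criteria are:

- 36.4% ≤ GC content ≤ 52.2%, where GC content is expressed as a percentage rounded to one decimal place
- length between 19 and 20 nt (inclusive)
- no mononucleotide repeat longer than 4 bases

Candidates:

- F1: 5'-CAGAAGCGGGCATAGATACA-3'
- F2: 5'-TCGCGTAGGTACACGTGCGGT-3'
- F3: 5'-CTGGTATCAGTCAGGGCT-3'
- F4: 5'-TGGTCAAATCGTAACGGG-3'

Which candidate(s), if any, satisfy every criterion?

F1 (20 nt, A=8 T=2 G=6 C=4): GC 10/20 = 50.0% ✓; length 20 ✓; longest run = 3 ✓ — passes.
F2 (21 nt, A=3 T=5 G=8 C=5): GC 13/21 = 61.9%, outside 36.4–52.2% ✗; length 21, outside 19–20 ✗; longest run = 2 ✓ — fails.
F3 (18 nt, A=3 T=5 G=6 C=4): GC 10/18 = 55.6%, outside 36.4–52.2% ✗; length 18, outside 19–20 ✗; longest run = 3 ✓ — fails.
F4 (18 nt, A=5 T=4 G=6 C=3): GC 9/18 = 50.0% ✓; length 18, outside 19–20 ✗; longest run = 3 ✓ — fails.

F1 only.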